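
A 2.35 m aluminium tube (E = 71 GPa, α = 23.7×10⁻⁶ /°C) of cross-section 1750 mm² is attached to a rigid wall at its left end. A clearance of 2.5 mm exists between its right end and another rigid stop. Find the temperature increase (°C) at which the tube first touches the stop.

Contact occurs when the free expansion equals the gap: αΔT L = 2.5 mm.
ΔT = 2.5 / (23.7×10⁻⁶ × 2350) = 44.89 °C.

ΔT ≈ 44.9 °C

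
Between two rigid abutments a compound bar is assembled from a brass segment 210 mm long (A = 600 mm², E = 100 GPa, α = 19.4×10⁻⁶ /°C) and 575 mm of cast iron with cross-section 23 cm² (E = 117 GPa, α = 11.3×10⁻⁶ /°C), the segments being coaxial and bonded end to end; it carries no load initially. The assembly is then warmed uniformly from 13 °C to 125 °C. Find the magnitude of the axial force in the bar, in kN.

P ≈ 210 kN (compressive)

Free thermal expansion of the whole bar: Σ αᵢΔT Lᵢ = 19.4×10⁻⁶×112×210 + 11.3×10⁻⁶×112×575 = 1.184 mm.
The walls prevent any net length change, so an axial force P (same in every segment) develops. Compatibility: P · Σ Lᵢ/(AᵢEᵢ) = δ_free.
The series flexibility is Σ Lᵢ/(AᵢEᵢ) = 210/(600×100×10³) + 575/(2300×117×10³) = 5.637×10⁻⁶ mm/N.
Hence P = δ_free / Σ(L/AE) = 1.184/5.637×10⁻⁶ = 210.1 kN (compressive).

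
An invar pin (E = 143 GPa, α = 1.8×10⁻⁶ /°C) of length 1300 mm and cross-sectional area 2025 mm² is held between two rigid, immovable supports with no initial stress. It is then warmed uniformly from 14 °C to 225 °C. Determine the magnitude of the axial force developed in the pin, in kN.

The ends cannot move, so σ = EαΔT = 143×10³ × 1.8×10⁻⁶ × 211 = 54.31 MPa.
Then P = σA = 54.31 × 2025 mm² = 110 kN, compressive.

P ≈ 110 kN (compressive)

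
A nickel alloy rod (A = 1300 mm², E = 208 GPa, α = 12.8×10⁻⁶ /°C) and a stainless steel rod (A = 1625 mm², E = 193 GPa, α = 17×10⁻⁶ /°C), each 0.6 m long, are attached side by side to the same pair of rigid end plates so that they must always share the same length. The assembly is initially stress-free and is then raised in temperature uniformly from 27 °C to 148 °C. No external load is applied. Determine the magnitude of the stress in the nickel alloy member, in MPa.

σ ≈ 56.8 MPa (tensile)

The stainless steel has the larger α, so on heating it would change length more than the nickel alloy if both were free. The rigid plates force a common final length, so the stainless steel is put into compression and the nickel alloy into tension, with equal and opposite forces P (no external load).
Compatibility of the two members (thermal + elastic change equal): (α₁ − α₂)ΔT = P·[1/(A₁E₁) + 1/(A₂E₂)].
|α₁ − α₂|·ΔT = 4.2×10⁻⁶ × 121 = 0.0005082.
1/(A₁E₁) + 1/(A₂E₂) = 1/(1300×208×10³) + 1/(1625×193×10³) = 6.887×10⁻⁹ N⁻¹.
So P = 0.0005082 / 6.887×10⁻⁹ = 73.79 kN.
σ_{nickel alloy} = P/A₁ = 73790/1300 = 56.76 MPa, tensile.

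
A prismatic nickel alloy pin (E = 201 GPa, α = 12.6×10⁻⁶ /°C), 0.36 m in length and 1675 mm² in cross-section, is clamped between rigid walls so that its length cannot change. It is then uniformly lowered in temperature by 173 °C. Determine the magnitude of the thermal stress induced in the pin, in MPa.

The supports are rigid, so the total axial strain is zero. The restrained thermal strain is ε = αΔT = 12.6×10⁻⁶ × 173 = 2179.8×10⁻⁶.
σ = EαΔT = 201×10³ × 12.6×10⁻⁶ × 173 = 438.1 MPa (tensile; the pin is trying to contract).

σ ≈ 438 MPa (tensile)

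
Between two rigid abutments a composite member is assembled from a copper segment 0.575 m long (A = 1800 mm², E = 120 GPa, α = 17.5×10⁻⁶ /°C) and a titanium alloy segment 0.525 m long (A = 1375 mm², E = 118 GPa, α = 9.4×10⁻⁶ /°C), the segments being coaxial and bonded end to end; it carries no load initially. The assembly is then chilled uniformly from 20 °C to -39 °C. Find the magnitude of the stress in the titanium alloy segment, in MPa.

σ ≈ 109 MPa (tensile)

Free thermal contraction of the whole bar: Σ αᵢΔT Lᵢ = 17.5×10⁻⁶×59×575 + 9.4×10⁻⁶×59×525 = 0.8849 mm.
Since the ends are fixed, an axial force P builds up, equal in every segment, with P · Σ Lᵢ/(AᵢEᵢ) = δ_free.
Σ Lᵢ/(AᵢEᵢ) = 575/(1800×120×10³) + 525/(1375×118×10³) = 5.898×10⁻⁶ mm/N.
P = 0.8849 / 5.898×10⁻⁶ = 150000 N = 150 kN, tensile.
σ_{titanium alloy} = P / A = 150000 / 1375 = 109.1 MPa.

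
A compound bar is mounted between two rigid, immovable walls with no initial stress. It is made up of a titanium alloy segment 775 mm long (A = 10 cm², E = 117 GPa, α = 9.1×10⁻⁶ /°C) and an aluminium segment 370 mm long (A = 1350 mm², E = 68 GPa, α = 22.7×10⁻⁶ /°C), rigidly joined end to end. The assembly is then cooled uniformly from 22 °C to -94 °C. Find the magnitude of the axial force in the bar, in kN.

If the supports were absent, the total length change would be Σ αᵢΔT Lᵢ = 9.1×10⁻⁶×116×775 + 22.7×10⁻⁶×116×370 = 1.792 mm.
The rigid supports impose zero overall length change; the single axial force P common to all segments must satisfy P Σ Lᵢ/(AᵢEᵢ) = δ_free.
The series flexibility is Σ Lᵢ/(AᵢEᵢ) = 775/(1000×117×10³) + 370/(1350×68×10³) = 1.065×10⁻⁵ mm/N.
Hence P = δ_free / Σ(L/AE) = 1.792/1.065×10⁻⁵ = 168.2 kN (tensile).

P ≈ 168 kN (tensile)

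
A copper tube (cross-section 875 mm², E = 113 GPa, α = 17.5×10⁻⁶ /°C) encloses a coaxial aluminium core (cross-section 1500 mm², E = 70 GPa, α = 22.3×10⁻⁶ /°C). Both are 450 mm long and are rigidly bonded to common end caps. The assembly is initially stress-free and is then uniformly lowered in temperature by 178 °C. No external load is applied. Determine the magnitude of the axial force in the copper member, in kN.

P ≈ 43.5 kN (compressive in the copper)

The aluminium has the larger α, so on cooling it would change length more than the copper if both were free. The rigid plates force a common final length, so the aluminium is put into tension and the copper into compression, with equal and opposite forces P (no external load).
Equating the net (thermal + elastic) strains gives |α₁ − α₂|·ΔT = P·[1/(A₁E₁) + 1/(A₂E₂)].
|α₁ − α₂|·ΔT = 4.8×10⁻⁶ × 178 = 0.0008544.
1/(A₁E₁) + 1/(A₂E₂) = 1/(875×113×10³) + 1/(1500×70×10³) = 1.964×10⁻⁸ N⁻¹.
So P = 0.0008544 / 1.964×10⁻⁸ = 43.51 kN.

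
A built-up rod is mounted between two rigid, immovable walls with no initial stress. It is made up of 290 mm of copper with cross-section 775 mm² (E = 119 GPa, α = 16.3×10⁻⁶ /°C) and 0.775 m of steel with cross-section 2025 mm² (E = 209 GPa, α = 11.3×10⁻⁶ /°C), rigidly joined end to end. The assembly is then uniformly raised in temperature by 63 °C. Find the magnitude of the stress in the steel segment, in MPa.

σ ≈ 84.3 MPa (compressive)

With the walls removed the bar would change length by δ_free = Σ αᵢΔT Lᵢ = 16.3×10⁻⁶×63×290 + 11.3×10⁻⁶×63×775 = 0.8495 mm.
The rigid supports impose zero overall length change; the single axial force P common to all segments must satisfy P Σ Lᵢ/(AᵢEᵢ) = δ_free.
The series flexibility is Σ Lᵢ/(AᵢEᵢ) = 290/(775×119×10³) + 775/(2025×209×10³) = 4.976×10⁻⁶ mm/N.
So P = 0.8495 / 4.976×10⁻⁶ = 170.7 kN, compressive.
σ_{steel} = P / A = 170700 / 2025 = 84.31 MPa.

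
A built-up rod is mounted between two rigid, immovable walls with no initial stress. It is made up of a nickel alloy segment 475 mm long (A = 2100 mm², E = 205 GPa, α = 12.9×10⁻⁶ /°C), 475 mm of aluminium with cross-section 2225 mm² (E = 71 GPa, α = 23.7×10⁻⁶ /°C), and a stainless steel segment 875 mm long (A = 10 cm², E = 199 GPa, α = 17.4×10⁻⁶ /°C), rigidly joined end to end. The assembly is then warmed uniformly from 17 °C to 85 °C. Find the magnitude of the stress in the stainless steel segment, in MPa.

With the walls removed the bar would change length by δ_free = Σ αᵢΔT Lᵢ = 12.9×10⁻⁶×68×475 + 23.7×10⁻⁶×68×475 + 17.4×10⁻⁶×68×875 = 2.217 mm.
The rigid supports impose zero overall length change; the single axial force P common to all segments must satisfy P Σ Lᵢ/(AᵢEᵢ) = δ_free.
The series flexibility is Σ Lᵢ/(AᵢEᵢ) = 475/(2100×205×10³) + 475/(2225×71×10³) + 875/(1000×199×10³) = 8.507×10⁻⁶ mm/N.
P = 2.217 / 8.507×10⁻⁶ = 260700 N = 260.7 kN, compressive.
σ_{stainless steel} = P / A = 260700 / 1000 = 260.7 MPa.

σ ≈ 261 MPa (compressive)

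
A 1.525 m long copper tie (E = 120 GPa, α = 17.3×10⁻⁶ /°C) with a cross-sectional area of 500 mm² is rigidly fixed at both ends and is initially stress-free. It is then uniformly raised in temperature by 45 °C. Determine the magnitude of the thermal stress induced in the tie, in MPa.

σ ≈ 93.4 MPa (compressive)

Because both ends are immovable the net strain is zero, and the suppressed thermal strain is αΔT = 17.3×10⁻⁶ × 45 = 778.5×10⁻⁶.
Hence σ = E·αΔT = 120×10³ × 778.5×10⁻⁶ = 93.42 MPa, compressive.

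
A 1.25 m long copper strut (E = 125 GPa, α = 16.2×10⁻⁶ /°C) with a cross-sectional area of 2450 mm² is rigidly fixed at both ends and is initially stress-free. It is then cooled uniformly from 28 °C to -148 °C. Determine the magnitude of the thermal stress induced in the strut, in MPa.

σ ≈ 356 MPa (tensile)

The supports are rigid, so the total axial strain is zero. The restrained thermal strain is ε = αΔT = 16.2×10⁻⁶ × 176 = 2851.2×10⁻⁶.
The stress required to suppress this strain is σ = Eε = 125×10³ × 2851.2×10⁻⁶ = 356.4 MPa, tensile since the strut is trying to contract.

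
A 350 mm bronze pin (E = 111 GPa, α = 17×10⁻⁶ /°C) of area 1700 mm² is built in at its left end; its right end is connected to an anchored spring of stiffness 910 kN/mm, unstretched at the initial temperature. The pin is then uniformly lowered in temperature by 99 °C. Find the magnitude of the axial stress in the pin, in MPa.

Free thermal contraction: δ_free = αΔT L = 17×10⁻⁶ × 99 × 350 = 0.589 mm.
With a force P in the spring, the elastic change of the pin is PL/(AE) and that of the spring is P/k; compatibility requires their sum to equal δ_free.
P [ L/(AE) + 1/k ] = δ_free → P [ 350/(1700×111×10³) + 1/(910×10³) ] = 0.589.
P = 0.589 / 2.954×10⁻⁶ = 199400 N.
σ = P/A = 199400/1700 = 117.3 MPa.

σ ≈ 117 MPa (tensile)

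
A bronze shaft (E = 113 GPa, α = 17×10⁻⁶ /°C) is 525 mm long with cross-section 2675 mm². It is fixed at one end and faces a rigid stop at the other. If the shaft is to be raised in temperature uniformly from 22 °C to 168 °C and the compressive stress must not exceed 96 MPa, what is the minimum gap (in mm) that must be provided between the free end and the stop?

Free expansion if unrestrained: δ_free = αΔT L = 17×10⁻⁶ × 146 × 525 = 1.303 mm.
A stress of 96 MPa corresponds to the wall pushing the shaft back by σL/E = 96×525/(113×10³) = 0.446 mm.
The gap must absorb the remainder: g_min = 1.303 − 0.446 = 0.857 mm.

g ≈ 0.857 mm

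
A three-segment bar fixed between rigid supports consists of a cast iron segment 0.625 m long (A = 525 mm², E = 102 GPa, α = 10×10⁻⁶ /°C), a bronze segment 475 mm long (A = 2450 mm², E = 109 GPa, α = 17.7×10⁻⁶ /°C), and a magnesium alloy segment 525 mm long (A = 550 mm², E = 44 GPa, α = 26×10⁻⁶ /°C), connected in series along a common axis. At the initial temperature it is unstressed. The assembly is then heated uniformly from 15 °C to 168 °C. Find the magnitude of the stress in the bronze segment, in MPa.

σ ≈ 50.3 MPa (compressive)

Free thermal expansion of the whole bar: Σ αᵢΔT Lᵢ = 10×10⁻⁶×153×625 + 17.7×10⁻⁶×153×475 + 26×10⁻⁶×153×525 = 4.331 mm.
The walls prevent any net length change, so an axial force P (same in every segment) develops. Compatibility: P · Σ Lᵢ/(AᵢEᵢ) = δ_free.
Σ Lᵢ/(AᵢEᵢ) = 625/(525×102×10³) + 475/(2450×109×10³) + 525/(550×44×10³) = 3.514×10⁻⁵ mm/N.
P = 4.331 / 3.514×10⁻⁵ = 123200 N = 123.2 kN, compressive.
σ_{bronze} = P / A = 123200 / 2450 = 50.3 MPa.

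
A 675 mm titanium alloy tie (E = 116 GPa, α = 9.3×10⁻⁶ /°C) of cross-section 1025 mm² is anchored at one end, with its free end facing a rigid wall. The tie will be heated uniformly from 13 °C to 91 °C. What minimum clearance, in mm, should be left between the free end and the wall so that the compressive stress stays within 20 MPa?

g ≈ 0.373 mm

With no wall the tie would lengthen by αΔT L = 9.3×10⁻⁶ × 78 × 675 = 0.4896 mm.
At the allowable stress the elastic shortening the wall may impose is σL/E = 20 × 675 / (116×10³) = 0.1164 mm.
The gap must absorb the remainder: g_min = 0.4896 − 0.1164 = 0.3733 mm.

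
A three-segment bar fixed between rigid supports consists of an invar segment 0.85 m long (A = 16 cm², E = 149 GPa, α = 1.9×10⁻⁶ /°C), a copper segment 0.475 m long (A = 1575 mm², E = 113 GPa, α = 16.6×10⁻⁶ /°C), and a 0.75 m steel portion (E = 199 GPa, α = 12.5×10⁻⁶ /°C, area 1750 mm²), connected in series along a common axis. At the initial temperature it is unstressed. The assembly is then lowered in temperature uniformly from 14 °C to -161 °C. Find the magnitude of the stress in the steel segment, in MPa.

σ ≈ 225 MPa (tensile)

With the walls removed the bar would change length by δ_free = Σ αᵢΔT Lᵢ = 1.9×10⁻⁶×175×850 + 16.6×10⁻⁶×175×475 + 12.5×10⁻⁶×175×750 = 3.303 mm.
Since the ends are fixed, an axial force P builds up, equal in every segment, with P · Σ Lᵢ/(AᵢEᵢ) = δ_free.
Σ Lᵢ/(AᵢEᵢ) = 850/(1600×149×10³) + 475/(1575×113×10³) + 750/(1750×199×10³) = 8.388×10⁻⁶ mm/N.
P = 3.303 / 8.388×10⁻⁶ = 393800 N = 393.8 kN, tensile.
σ_{steel} = P / A = 393800 / 1750 = 225 MPa.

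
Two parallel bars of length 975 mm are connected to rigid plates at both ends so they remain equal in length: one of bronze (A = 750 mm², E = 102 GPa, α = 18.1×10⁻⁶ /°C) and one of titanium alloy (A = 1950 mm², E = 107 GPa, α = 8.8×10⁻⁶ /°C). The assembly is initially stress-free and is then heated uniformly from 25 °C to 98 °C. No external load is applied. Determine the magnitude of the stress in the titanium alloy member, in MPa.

σ ≈ 19.5 MPa (tensile)

Equilibrium of a rigid end plate with no external load gives equal and opposite internal forces ±P in the two members. Since α_{bronze} > α_{titanium alloy}, heating drives the bronze into compression and the titanium alloy into tension.
Compatibility of the two members (thermal + elastic change equal): (α₁ − α₂)ΔT = P·[1/(A₁E₁) + 1/(A₂E₂)].
|α₁ − α₂|·ΔT = 9.3×10⁻⁶ × 73 = 0.0006789.
1/(A₁E₁) + 1/(A₂E₂) = 1/(750×102×10³) + 1/(1950×107×10³) = 1.786×10⁻⁸ N⁻¹.
P = 0.0006789 / 1.786×10⁻⁸ = 38000 N = 38 kN.
σ_{titanium alloy} = P/A₂ = 38000/1950 = 19.49 MPa, tensile.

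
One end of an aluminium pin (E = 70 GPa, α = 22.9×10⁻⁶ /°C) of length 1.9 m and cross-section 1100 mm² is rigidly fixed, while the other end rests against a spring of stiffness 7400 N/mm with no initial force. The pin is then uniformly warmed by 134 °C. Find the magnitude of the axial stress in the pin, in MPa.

σ ≈ 33.2 MPa (compressive)

If the spring were absent the pin would lengthen by αΔT L = 22.9×10⁻⁶ × 134 × 1900 = 5.83 mm.
With a force P in the spring, the elastic change of the pin is PL/(AE) and that of the spring is P/k; compatibility requires their sum to equal δ_free.
So P = δ_free / [L/(AE) + 1/k] = 5.83 / [ 1900/(1100×70×10³) + 1/(7400) ].
P = 5.83 / 0.0001598 = 36480 N.
σ = P/A = 36480/1100 = 33.17 MPa.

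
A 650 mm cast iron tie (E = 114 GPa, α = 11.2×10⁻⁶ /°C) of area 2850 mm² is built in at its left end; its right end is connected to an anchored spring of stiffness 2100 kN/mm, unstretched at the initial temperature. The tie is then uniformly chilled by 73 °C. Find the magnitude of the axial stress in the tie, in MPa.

The unrestrained thermal change is αΔT L = 11.2×10⁻⁶ × 73 × 650 = 0.5314 mm.
With a force P in the spring, the elastic change of the tie is PL/(AE) and that of the spring is P/k; compatibility requires their sum to equal δ_free.
So P = δ_free / [L/(AE) + 1/k] = 0.5314 / [ 650/(2850×114×10³) + 1/(2100×10³) ].
P = 0.5314 / 2.477×10⁻⁶ = 214600 N.
σ = P/A = 214600/2850 = 75.29 MPa.

σ ≈ 75.3 MPa (tensile)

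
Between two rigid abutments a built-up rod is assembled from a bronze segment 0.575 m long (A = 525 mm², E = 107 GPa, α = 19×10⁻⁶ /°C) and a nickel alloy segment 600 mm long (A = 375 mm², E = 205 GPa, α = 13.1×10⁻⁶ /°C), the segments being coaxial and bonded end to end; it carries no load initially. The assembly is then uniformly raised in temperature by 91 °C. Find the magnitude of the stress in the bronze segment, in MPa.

If the supports were absent, the total length change would be Σ αᵢΔT Lᵢ = 19×10⁻⁶×91×575 + 13.1×10⁻⁶×91×600 = 1.709 mm.
Since the ends are fixed, an axial force P builds up, equal in every segment, with P · Σ Lᵢ/(AᵢEᵢ) = δ_free.
The series flexibility is Σ Lᵢ/(AᵢEᵢ) = 575/(525×107×10³) + 600/(375×205×10³) = 1.804×10⁻⁵ mm/N.
Hence P = δ_free / Σ(L/AE) = 1.709/1.804×10⁻⁵ = 94.75 kN (compressive).
σ_{bronze} = P / A = 94750 / 525 = 180.5 MPa.

σ ≈ 180 MPa (compressive)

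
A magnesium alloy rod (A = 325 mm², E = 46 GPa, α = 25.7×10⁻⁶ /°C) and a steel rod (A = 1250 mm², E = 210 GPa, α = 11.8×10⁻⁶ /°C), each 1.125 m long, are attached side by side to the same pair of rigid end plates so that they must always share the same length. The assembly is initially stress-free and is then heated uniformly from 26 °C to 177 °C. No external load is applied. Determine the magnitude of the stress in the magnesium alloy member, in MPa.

σ ≈ 91.3 MPa (compressive)

Equilibrium of a rigid end plate with no external load gives equal and opposite internal forces ±P in the two members. Since α_{magnesium alloy} > α_{steel}, heating drives the magnesium alloy into compression and the steel into tension.
Compatibility of the two members (thermal + elastic change equal): (α₁ − α₂)ΔT = P·[1/(A₁E₁) + 1/(A₂E₂)].
|α₁ − α₂|·ΔT = 13.9×10⁻⁶ × 151 = 0.002099.
1/(A₁E₁) + 1/(A₂E₂) = 1/(325×46×10³) + 1/(1250×210×10³) = 7.07×10⁻⁸ N⁻¹.
P = 0.002099 / 7.07×10⁻⁸ = 29690 N = 29.69 kN.
σ_{magnesium alloy} = P/A₁ = 29690/325 = 91.35 MPa, compressive.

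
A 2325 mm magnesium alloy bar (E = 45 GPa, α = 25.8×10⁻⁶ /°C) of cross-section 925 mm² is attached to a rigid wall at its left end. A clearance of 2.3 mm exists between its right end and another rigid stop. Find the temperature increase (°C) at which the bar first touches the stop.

ΔT ≈ 38.3 °C

Contact occurs when the free expansion equals the gap: αΔT L = 2.3 mm.
ΔT = 2.3 / (25.8×10⁻⁶ × 2325) = 38.34 °C.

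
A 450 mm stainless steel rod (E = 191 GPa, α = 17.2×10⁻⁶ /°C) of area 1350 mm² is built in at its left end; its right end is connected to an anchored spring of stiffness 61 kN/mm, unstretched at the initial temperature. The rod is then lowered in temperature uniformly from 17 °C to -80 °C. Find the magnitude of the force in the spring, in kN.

If the spring were absent the rod would shorten by αΔT L = 17.2×10⁻⁶ × 97 × 450 = 0.7508 mm.
With a force P in the spring, the elastic change of the rod is PL/(AE) and that of the spring is P/k; compatibility requires their sum to equal δ_free.
P [ L/(AE) + 1/k ] = δ_free → P [ 450/(1350×191×10³) + 1/(61×10³) ] = 0.7508.
P = 0.7508 / 1.814×10⁻⁵ = 41390 N.

P ≈ 41.4 kN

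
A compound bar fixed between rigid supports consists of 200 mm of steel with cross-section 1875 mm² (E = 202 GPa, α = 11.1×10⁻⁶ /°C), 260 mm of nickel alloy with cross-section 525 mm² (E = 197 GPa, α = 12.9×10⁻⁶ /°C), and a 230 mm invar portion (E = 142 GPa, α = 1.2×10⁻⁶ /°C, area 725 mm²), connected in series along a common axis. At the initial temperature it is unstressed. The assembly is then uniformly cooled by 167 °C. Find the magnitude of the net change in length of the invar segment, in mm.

If the supports were absent, the total length change would be Σ αᵢΔT Lᵢ = 11.1×10⁻⁶×167×200 + 12.9×10⁻⁶×167×260 + 1.2×10⁻⁶×167×230 = 0.9769 mm.
Since the ends are fixed, an axial force P builds up, equal in every segment, with P · Σ Lᵢ/(AᵢEᵢ) = δ_free.
Σ Lᵢ/(AᵢEᵢ) = 200/(1875×202×10³) + 260/(525×197×10³) + 230/(725×142×10³) = 5.276×10⁻⁶ mm/N.
So P = 0.9769 / 5.276×10⁻⁶ = 185.2 kN, tensile.
For the invar segment, free thermal change = 1.2×10⁻⁶×167×230 = 0.04609 mm and elastic change from P = 185200×230/(725×142×10³) = 0.4137 mm; these oppose, so the net change is 0.368 mm (segment lengthens).

|ΔL| ≈ 0.368 mm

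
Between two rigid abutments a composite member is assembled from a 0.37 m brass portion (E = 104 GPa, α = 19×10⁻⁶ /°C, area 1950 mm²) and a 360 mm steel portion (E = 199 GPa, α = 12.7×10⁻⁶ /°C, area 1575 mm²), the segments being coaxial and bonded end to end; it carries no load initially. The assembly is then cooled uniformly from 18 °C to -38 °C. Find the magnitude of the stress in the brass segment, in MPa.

σ ≈ 112 MPa (tensile)

With the walls removed the bar would change length by δ_free = Σ αᵢΔT Lᵢ = 19×10⁻⁶×56×370 + 12.7×10⁻⁶×56×360 = 0.6497 mm.
The rigid supports impose zero overall length change; the single axial force P common to all segments must satisfy P Σ Lᵢ/(AᵢEᵢ) = δ_free.
Σ Lᵢ/(AᵢEᵢ) = 370/(1950×104×10³) + 360/(1575×199×10³) = 2.973×10⁻⁶ mm/N.
So P = 0.6497 / 2.973×10⁻⁶ = 218.5 kN, tensile.
σ_{brass} = P / A = 218500 / 1950 = 112.1 MPa.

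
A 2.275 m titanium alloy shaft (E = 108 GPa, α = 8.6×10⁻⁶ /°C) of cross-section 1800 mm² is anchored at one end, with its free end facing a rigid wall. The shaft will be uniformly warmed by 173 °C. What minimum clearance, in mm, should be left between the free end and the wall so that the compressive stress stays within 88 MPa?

With no wall the shaft would lengthen by αΔT L = 8.6×10⁻⁶ × 173 × 2275 = 3.385 mm.
At the allowable stress the elastic shortening the wall may impose is σL/E = 88 × 2275 / (108×10³) = 1.854 mm.
The gap must absorb the remainder: g_min = 3.385 − 1.854 = 1.531 mm.

g ≈ 1.53 mm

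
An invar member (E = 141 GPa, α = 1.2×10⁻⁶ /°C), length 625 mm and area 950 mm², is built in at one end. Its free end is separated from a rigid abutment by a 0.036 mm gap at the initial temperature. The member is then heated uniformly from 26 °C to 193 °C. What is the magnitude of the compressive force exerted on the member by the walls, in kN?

P ≈ 19.1 kN

If the wall were absent the member would grow by αΔT L = 1.2×10⁻⁶ × 167 × 625 = 0.1253 mm.
This exceeds the 0.036 mm gap, so the wall pushes back. The portion of expansion that must be recovered elastically is δ_free − gap = 0.1253 − 0.036 = 0.08925 mm.
That suppressed elongation corresponds to σ = E·Δ/L = 141×10³ × 0.08925/625 = 20.13 MPa.
P = σA = 20.13 × 950 = 19.13 kN.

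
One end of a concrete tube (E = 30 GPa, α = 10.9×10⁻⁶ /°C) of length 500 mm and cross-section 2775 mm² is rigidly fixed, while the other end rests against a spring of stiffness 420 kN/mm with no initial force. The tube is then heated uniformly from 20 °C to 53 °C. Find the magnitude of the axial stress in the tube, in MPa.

The unrestrained thermal change is αΔT L = 10.9×10⁻⁶ × 33 × 500 = 0.1799 mm.
Let P be the compressive force at the spring. The tube shortens elastically by PL/(AE) and the spring compresses by P/k; together these equal δ_free.
So P = δ_free / [L/(AE) + 1/k] = 0.1799 / [ 500/(2775×30×10³) + 1/(420×10³) ].
P = 0.1799 / 8.387×10⁻⁶ = 21440 N.
σ = P/A = 21440/2775 = 7.728 MPa.

σ ≈ 7.73 MPa (compressive)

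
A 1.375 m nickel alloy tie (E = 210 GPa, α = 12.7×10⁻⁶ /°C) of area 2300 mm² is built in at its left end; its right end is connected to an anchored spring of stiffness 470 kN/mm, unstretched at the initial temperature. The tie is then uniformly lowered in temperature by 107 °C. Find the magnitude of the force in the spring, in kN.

P ≈ 376 kN

The unrestrained thermal change is αΔT L = 12.7×10⁻⁶ × 107 × 1375 = 1.868 mm.
With a force P in the spring, the elastic change of the tie is PL/(AE) and that of the spring is P/k; compatibility requires their sum to equal δ_free.
So P = δ_free / [L/(AE) + 1/k] = 1.868 / [ 1375/(2300×210×10³) + 1/(470×10³) ].
P = 1.868 / 4.974×10⁻⁶ = 375600 N.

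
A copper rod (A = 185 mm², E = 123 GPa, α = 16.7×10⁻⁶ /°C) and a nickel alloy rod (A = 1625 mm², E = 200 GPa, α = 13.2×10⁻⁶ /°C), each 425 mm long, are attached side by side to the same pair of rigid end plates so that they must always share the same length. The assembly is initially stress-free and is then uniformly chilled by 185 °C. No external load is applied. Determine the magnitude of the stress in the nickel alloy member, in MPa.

The copper has the larger α, so on cooling it would change length more than the nickel alloy if both were free. The rigid plates force a common final length, so the copper is put into tension and the nickel alloy into compression, with equal and opposite forces P (no external load).
Equating the net (thermal + elastic) strains gives |α₁ − α₂|·ΔT = P·[1/(A₁E₁) + 1/(A₂E₂)].
|α₁ − α₂|·ΔT = 3.5×10⁻⁶ × 185 = 0.0006475.
1/(A₁E₁) + 1/(A₂E₂) = 1/(185×123×10³) + 1/(1625×200×10³) = 4.702×10⁻⁸ N⁻¹.
So P = 0.0006475 / 4.702×10⁻⁸ = 13.77 kN.
σ_{nickel alloy} = P/A₂ = 13770/1625 = 8.474 MPa, compressive.

σ ≈ 8.47 MPa (compressive)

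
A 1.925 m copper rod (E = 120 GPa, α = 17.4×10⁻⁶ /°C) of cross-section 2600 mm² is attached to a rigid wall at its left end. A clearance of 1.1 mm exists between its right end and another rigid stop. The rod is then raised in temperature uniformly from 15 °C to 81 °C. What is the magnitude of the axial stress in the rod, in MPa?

σ ≈ 69.2 MPa (compressive)

Unrestrained expansion: δ_free = αΔT L = 17.4×10⁻⁶ × 66 × 1925 = 2.211 mm.
This exceeds the 1.1 mm gap, so the wall pushes back. The portion of expansion that must be recovered elastically is δ_free − gap = 2.211 − 1.1 = 1.111 mm.
That suppressed elongation corresponds to σ = E·Δ/L = 120×10³ × 1.111/1925 = 69.24 MPa.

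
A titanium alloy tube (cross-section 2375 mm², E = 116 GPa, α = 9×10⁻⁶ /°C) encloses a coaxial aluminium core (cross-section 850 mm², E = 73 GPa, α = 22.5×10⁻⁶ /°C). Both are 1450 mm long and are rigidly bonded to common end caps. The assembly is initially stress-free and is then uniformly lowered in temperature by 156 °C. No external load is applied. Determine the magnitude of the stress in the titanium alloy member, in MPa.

Both members must finish at the same length. With the larger α, the aluminium tends to over-contract; the plates restrain it, putting the aluminium in tension and the titanium alloy in compression. With no external load the two internal forces are equal and opposite, magnitude P.
Setting the final lengths equal and cancelling L: (α₁ − α₂)ΔT = P/(A₁E₁) + P/(A₂E₂).
|α₁ − α₂|·ΔT = 13.5×10⁻⁶ × 156 = 0.002106.
1/(A₁E₁) + 1/(A₂E₂) = 1/(2375×116×10³) + 1/(850×73×10³) = 1.975×10⁻⁸ N⁻¹.
P = 0.002106 / 1.975×10⁻⁸ = 106700 N = 106.7 kN.
σ_{titanium alloy} = P/A₁ = 106700/2375 = 44.91 MPa, compressive.

σ ≈ 44.9 MPa (compressive)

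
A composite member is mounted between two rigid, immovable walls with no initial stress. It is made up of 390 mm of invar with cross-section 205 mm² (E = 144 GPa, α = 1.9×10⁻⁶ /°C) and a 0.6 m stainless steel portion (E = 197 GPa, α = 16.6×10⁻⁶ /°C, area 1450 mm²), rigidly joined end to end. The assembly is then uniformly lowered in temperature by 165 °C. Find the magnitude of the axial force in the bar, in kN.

If the supports were absent, the total length change would be Σ αᵢΔT Lᵢ = 1.9×10⁻⁶×165×390 + 16.6×10⁻⁶×165×600 = 1.766 mm.
The walls prevent any net length change, so an axial force P (same in every segment) develops. Compatibility: P · Σ Lᵢ/(AᵢEᵢ) = δ_free.
The series flexibility is Σ Lᵢ/(AᵢEᵢ) = 390/(205×144×10³) + 600/(1450×197×10³) = 1.531×10⁻⁵ mm/N.
So P = 1.766 / 1.531×10⁻⁵ = 115.3 kN, tensile.

P ≈ 115 kN (tensile)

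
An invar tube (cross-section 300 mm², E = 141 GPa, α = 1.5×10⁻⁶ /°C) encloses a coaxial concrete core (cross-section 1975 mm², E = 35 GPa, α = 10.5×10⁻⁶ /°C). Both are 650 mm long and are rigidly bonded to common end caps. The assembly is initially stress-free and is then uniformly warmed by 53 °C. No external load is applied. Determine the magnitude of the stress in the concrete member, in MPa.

Both members must finish at the same length. With the larger α, the concrete tends to over-expand; the plates restrain it, putting the concrete in compression and the invar in tension. With no external load the two internal forces are equal and opposite, magnitude P.
Setting the final lengths equal and cancelling L: (α₁ − α₂)ΔT = P/(A₁E₁) + P/(A₂E₂).
|α₁ − α₂|·ΔT = 9×10⁻⁶ × 53 = 0.000477.
1/(A₁E₁) + 1/(A₂E₂) = 1/(300×141×10³) + 1/(1975×35×10³) = 3.811×10⁻⁸ N⁻¹.
P = 0.000477 / 3.811×10⁻⁸ = 12520 N = 12.52 kN.
σ_{concrete} = P/A₂ = 12520/1975 = 6.338 MPa, compressive.

σ ≈ 6.34 MPa (compressive)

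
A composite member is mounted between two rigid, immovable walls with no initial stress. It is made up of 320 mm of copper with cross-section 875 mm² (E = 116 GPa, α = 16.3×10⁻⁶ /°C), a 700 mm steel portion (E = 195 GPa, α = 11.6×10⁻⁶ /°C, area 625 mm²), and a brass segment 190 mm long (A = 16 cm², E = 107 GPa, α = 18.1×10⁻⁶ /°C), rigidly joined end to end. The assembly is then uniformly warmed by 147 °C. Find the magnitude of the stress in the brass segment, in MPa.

σ ≈ 154 MPa (compressive)

If the supports were absent, the total length change would be Σ αᵢΔT Lᵢ = 16.3×10⁻⁶×147×320 + 11.6×10⁻⁶×147×700 + 18.1×10⁻⁶×147×190 = 2.466 mm.
The rigid supports impose zero overall length change; the single axial force P common to all segments must satisfy P Σ Lᵢ/(AᵢEᵢ) = δ_free.
The series flexibility is Σ Lᵢ/(AᵢEᵢ) = 320/(875×116×10³) + 700/(625×195×10³) + 190/(1600×107×10³) = 1.001×10⁻⁵ mm/N.
Hence P = δ_free / Σ(L/AE) = 2.466/1.001×10⁻⁵ = 246.4 kN (compressive).
σ_{brass} = P / A = 246400 / 1600 = 154 MPa.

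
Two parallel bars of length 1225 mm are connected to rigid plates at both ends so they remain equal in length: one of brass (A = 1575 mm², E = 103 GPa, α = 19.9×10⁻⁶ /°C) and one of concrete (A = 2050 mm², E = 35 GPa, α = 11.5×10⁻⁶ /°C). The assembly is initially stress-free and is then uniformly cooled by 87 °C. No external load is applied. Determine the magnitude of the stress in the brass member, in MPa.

The brass has the larger α, so on cooling it would change length more than the concrete if both were free. The rigid plates force a common final length, so the brass is put into tension and the concrete into compression, with equal and opposite forces P (no external load).
Equating the net (thermal + elastic) strains gives |α₁ − α₂|·ΔT = P·[1/(A₁E₁) + 1/(A₂E₂)].
|α₁ − α₂|·ΔT = 8.4×10⁻⁶ × 87 = 0.0007308.
1/(A₁E₁) + 1/(A₂E₂) = 1/(1575×103×10³) + 1/(2050×35×10³) = 2.01×10⁻⁸ N⁻¹.
So P = 0.0007308 / 2.01×10⁻⁸ = 36.36 kN.
σ_{brass} = P/A₁ = 36360/1575 = 23.08 MPa, tensile.

σ ≈ 23.1 MPa (tensile)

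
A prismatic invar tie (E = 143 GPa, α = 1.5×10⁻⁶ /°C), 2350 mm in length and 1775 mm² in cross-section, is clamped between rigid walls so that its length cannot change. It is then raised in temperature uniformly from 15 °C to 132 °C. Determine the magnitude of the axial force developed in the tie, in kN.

P ≈ 44.5 kN (compressive)

With zero net strain, σ = E·αΔT = 143 GPa × 1.5×10⁻⁶ × 117 = 25.1 MPa.
P = AEαΔT = 1775 × 143×10³ × 1.5×10⁻⁶ × 117 = 44.55 kN (compressive).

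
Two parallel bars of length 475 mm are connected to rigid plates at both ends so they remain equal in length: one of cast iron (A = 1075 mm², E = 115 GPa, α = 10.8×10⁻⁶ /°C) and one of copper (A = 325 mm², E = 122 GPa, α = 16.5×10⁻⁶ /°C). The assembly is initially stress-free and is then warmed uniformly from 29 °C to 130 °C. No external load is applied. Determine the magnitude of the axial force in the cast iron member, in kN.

P ≈ 17.3 kN (tensile in the cast iron)

Equilibrium of a rigid end plate with no external load gives equal and opposite internal forces ±P in the two members. Since α_{copper} > α_{cast iron}, heating drives the copper into compression and the cast iron into tension.
Equating the net (thermal + elastic) strains gives |α₁ − α₂|·ΔT = P·[1/(A₁E₁) + 1/(A₂E₂)].
|α₁ − α₂|·ΔT = 5.7×10⁻⁶ × 101 = 0.0005757.
1/(A₁E₁) + 1/(A₂E₂) = 1/(1075×115×10³) + 1/(325×122×10³) = 3.331×10⁻⁸ N⁻¹.
P = 0.0005757 / 3.331×10⁻⁸ = 17280 N = 17.28 kN.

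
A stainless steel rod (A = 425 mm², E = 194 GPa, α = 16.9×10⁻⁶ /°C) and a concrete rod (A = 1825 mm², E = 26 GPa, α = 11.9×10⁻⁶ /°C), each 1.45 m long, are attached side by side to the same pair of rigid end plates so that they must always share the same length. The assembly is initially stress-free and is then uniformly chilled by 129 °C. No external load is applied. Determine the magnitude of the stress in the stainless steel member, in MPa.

Both members must finish at the same length. With the larger α, the stainless steel tends to over-contract; the plates restrain it, putting the stainless steel in tension and the concrete in compression. With no external load the two internal forces are equal and opposite, magnitude P.
Compatibility of the two members (thermal + elastic change equal): (α₁ − α₂)ΔT = P·[1/(A₁E₁) + 1/(A₂E₂)].
|α₁ − α₂|·ΔT = 5×10⁻⁶ × 129 = 0.000645.
1/(A₁E₁) + 1/(A₂E₂) = 1/(425×194×10³) + 1/(1825×26×10³) = 3.32×10⁻⁸ N⁻¹.
So P = 0.000645 / 3.32×10⁻⁸ = 19.43 kN.
σ_{stainless steel} = P/A₁ = 19430/425 = 45.71 MPa, tensile.

σ ≈ 45.7 MPa (tensile)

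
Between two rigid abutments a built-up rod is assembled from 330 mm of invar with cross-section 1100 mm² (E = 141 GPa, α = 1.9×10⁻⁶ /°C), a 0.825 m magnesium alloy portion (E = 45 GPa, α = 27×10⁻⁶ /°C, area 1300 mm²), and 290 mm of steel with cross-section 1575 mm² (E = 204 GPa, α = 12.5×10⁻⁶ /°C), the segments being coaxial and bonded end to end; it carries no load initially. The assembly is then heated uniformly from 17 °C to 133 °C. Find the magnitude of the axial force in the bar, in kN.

P ≈ 180 kN (compressive)

Free thermal expansion of the whole bar: Σ αᵢΔT Lᵢ = 1.9×10⁻⁶×116×330 + 27×10⁻⁶×116×825 + 12.5×10⁻⁶×116×290 = 3.077 mm.
The rigid supports impose zero overall length change; the single axial force P common to all segments must satisfy P Σ Lᵢ/(AᵢEᵢ) = δ_free.
The series flexibility is Σ Lᵢ/(AᵢEᵢ) = 330/(1100×141×10³) + 825/(1300×45×10³) + 290/(1575×204×10³) = 1.713×10⁻⁵ mm/N.
Hence P = δ_free / Σ(L/AE) = 3.077/1.713×10⁻⁵ = 179.6 kN (compressive).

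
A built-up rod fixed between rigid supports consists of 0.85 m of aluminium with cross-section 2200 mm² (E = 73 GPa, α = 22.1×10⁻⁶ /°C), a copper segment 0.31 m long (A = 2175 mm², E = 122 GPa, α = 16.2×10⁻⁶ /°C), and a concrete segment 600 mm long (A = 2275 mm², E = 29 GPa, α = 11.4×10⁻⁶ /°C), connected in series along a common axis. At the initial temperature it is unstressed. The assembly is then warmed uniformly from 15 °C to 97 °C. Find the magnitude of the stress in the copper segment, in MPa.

σ ≈ 74.3 MPa (compressive)

With the walls removed the bar would change length by δ_free = Σ αᵢΔT Lᵢ = 22.1×10⁻⁶×82×850 + 16.2×10⁻⁶×82×310 + 11.4×10⁻⁶×82×600 = 2.513 mm.
The rigid supports impose zero overall length change; the single axial force P common to all segments must satisfy P Σ Lᵢ/(AᵢEᵢ) = δ_free.
Σ Lᵢ/(AᵢEᵢ) = 850/(2200×73×10³) + 310/(2175×122×10³) + 600/(2275×29×10³) = 1.556×10⁻⁵ mm/N.
P = 2.513 / 1.556×10⁻⁵ = 161600 N = 161.6 kN, compressive.
σ_{copper} = P / A = 161600 / 2175 = 74.28 MPa.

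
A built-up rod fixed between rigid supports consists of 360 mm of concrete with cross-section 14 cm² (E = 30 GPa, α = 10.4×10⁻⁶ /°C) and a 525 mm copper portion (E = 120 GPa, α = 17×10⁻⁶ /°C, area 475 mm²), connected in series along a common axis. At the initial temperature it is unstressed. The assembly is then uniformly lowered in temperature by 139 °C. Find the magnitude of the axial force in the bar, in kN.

Free thermal contraction of the whole bar: Σ αᵢΔT Lᵢ = 10.4×10⁻⁶×139×360 + 17×10⁻⁶×139×525 = 1.761 mm.
Since the ends are fixed, an axial force P builds up, equal in every segment, with P · Σ Lᵢ/(AᵢEᵢ) = δ_free.
The series flexibility is Σ Lᵢ/(AᵢEᵢ) = 360/(1400×30×10³) + 525/(475×120×10³) = 1.778×10⁻⁵ mm/N.
P = 1.761 / 1.778×10⁻⁵ = 99030 N = 99.03 kN, tensile.

P ≈ 99 kN (tensile)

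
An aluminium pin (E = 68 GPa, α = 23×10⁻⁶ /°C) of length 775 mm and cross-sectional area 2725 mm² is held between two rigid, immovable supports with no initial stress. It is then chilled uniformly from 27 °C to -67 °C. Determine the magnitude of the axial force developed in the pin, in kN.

P ≈ 401 kN (tensile)

Full restraint means ε = 0, so the stress is σ = EαΔT = 68×10³ × 23×10⁻⁶ × 94 = 147 MPa.
Axial force P = σA = 147 × 2725 = 400600 N = 400.6 kN, tensile.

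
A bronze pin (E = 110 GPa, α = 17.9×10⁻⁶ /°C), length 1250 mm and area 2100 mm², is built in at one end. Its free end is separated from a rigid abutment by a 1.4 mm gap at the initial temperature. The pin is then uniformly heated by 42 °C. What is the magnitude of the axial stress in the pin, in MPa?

σ ≈ 0 MPa

Free thermal elongation = αΔT L = 17.9×10⁻⁶ × 42 × 1250 = 0.9397 mm.
Since δ_free = 0.94 mm is less than the 1.4 mm gap, the pin never touches the wall. No axial force develops.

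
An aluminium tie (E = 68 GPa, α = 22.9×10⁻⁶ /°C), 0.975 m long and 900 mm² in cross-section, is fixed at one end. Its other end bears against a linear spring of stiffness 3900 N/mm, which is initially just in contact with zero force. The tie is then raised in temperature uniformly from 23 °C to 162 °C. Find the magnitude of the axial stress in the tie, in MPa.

σ ≈ 12.7 MPa (compressive)

Free thermal expansion: δ_free = αΔT L = 22.9×10⁻⁶ × 139 × 975 = 3.104 mm.
With a force P in the spring, the elastic change of the tie is PL/(AE) and that of the spring is P/k; compatibility requires their sum to equal δ_free.
P [ L/(AE) + 1/k ] = δ_free → P [ 975/(900×68×10³) + 1/(3900) ] = 3.104.
P = 3.104 / 0.0002723 = 11400 N.
σ = P/A = 11400/900 = 12.66 MPa.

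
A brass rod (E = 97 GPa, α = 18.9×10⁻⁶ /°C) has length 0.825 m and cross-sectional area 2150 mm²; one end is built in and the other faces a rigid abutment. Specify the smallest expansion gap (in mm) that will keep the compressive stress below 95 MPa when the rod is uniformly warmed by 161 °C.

With no wall the rod would lengthen by αΔT L = 18.9×10⁻⁶ × 161 × 825 = 2.51 mm.
A stress of 95 MPa corresponds to the wall pushing the rod back by σL/E = 95×825/(97×10³) = 0.808 mm.
The gap must absorb the remainder: g_min = 2.51 − 0.808 = 1.702 mm.

g ≈ 1.7 mm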